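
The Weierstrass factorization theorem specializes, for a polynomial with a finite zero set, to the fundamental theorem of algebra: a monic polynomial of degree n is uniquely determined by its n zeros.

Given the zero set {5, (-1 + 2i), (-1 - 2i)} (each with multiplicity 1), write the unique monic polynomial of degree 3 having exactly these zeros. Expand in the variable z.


The polynomial is p(z) = ∏_{α ∈ S} (z − α), where S = {5, (-1 + 2i), (-1 - 2i)}.
Expanding the product yields: p(z) = z^3 -3·z^2 -5·z -25.
Note conjugate pairs combine to real quadratics: (z − (-1+2i))(z − (-1−2i)) = z² + 2z + 5.
The resulting polynomial has degree 3 and real coefficients as required.

p(z) = z^3 -3·z^2 -5·z -25.


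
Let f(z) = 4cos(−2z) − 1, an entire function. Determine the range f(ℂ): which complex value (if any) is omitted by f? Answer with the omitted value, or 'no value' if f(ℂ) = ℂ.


Little Picard bounds the complement of f(ℂ) to at most one point.
cos is entire and surjective onto ℂ: for every w ∈ ℂ, cos(ζ) = w has a solution ζ ∈ ℂ (e.g., via the complex inverse arccos). With ζ = −2z this gives z = ζ/(-2). Then 4·cos(−2z) takes every value in 4·ℂ = ℂ, and adding -1 is a bijection of ℂ. So f is surjective and omits no value. (Note: only on the real line is cos bounded by [−1, 1].)

Omitted value: no value.


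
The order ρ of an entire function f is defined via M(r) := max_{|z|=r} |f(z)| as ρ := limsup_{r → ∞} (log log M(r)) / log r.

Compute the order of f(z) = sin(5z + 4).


sin(w) is a linear combination of e^{iw} and e^{−iw} (or e^w, e^{−w} in the hyperbolic case), so |sin(w)| ≤ e^{|w|}. With w = 5z + 4, |w| ≤ 5|z| + 4 = 5r + 4 on |z| = r, giving M(r) ≤ e^{5r + 4}, so ρ ≤ 1. On a suitable ray (z = it for sin/cos; z = t for sinh/cosh, t real → ∞), |sin(5z + 4)| grows like e^{5|t|}/2, so ρ ≥ 1. Hence ρ = 1.
Therefore ρ = 1.

Order ρ = 1.


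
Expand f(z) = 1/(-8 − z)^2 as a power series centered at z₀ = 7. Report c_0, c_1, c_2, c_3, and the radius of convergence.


Let w = z − z₀, so z = z₀ + w.
Then -8 − z = -8 − (z₀ + w) = (-8 − z₀) − w = -15 − w.
f(z) = 1/(-15 − w)^2 = (1/(-15)^2) · (1 − w/(-15))^{−2}.
By the binomial series (1−u)^{−2} = Σ_{n≥0} C(n+1, 1) u^n for |u|<1, with u = w/(-15):
  c_n = C(n+1, 1) / (-15)^(n+2).
  c_0 = 1/(-15)^2 = 1/225.
  c_1 = 2/(-15)^3 = -2/3375.
  c_2 = 3/(-15)^4 = 1/16875.
  c_3 = 4/(-15)^5 = -4/759375.
The series is valid for |w/d| < 1, i.e. |z − z₀| < |d|.
Radius of convergence: R = |-8 − z₀| = |-15| = 15 (distance from z₀ to the singularity z = -8).

c_0 = 1/225, c_1 = -2/3375, c_2 = 1/16875, c_3 = -4/759375; R = 15.


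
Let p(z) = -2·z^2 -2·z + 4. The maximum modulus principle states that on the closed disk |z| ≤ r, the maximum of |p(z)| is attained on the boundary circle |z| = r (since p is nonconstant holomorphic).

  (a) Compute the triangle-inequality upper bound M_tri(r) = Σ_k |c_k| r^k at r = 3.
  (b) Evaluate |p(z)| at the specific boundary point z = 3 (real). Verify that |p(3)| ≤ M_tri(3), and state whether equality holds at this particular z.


Coefficients: c_0 = 4, c_1 = -2, c_2 = -2. Radius r = 3.
Part (a). Triangle bound: M_tri(r) = Σ_k |c_k| r^k
  = |4|·3^0 + |-2|·3^1 + |-2|·3^2
  = 4 + 6 + 18 = 28.
This bounds M(r) := max_{|z|=r} |p(z)| from above; equality holds iff all terms c_k z^k can be made to align in phase at a single z on |z|=r.
Part (b). At z = 3 (real, on the circle |z| = r):
  p(3) = (4)·3^0 + (-2)·3^1 + (-2)·3^2 = -20.
  |p(3)| = 20.
Check: |p(3)| = 20 ≤ 28 = M_tri(3). ✓ Equality does not hold at z = 3 (the coefficients have mixed signs, so the terms do not all align in phase there).

M_tri(3) = 28; |p(3)| = 20; equality at z=3: no.


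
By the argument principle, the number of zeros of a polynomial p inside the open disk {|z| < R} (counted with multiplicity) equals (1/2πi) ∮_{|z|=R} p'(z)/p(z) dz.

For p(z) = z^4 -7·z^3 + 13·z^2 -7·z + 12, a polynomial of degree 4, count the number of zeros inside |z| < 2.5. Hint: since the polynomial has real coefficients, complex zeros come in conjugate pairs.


The zeros of p are: (0 + 1i), (0 - 1i), 4, 3.
Their magnitudes are: 1, 1, 4, 3.
Zeros with |z| < R = 2.5: (0 + 1i), (0 - 1i).
Count = 2.
By the argument principle, (1/2πi) ∮_{|z|=R} p'(z)/p(z) dz equals exactly this count.

Number of zeros inside |z| < 2.5: 2.


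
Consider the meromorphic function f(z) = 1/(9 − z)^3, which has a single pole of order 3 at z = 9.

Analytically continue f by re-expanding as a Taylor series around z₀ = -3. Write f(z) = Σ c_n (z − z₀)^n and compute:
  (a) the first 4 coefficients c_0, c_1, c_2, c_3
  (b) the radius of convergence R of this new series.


Let w = z − z₀, so z = z₀ + w.
Then 9 − z = 9 − (z₀ + w) = (9 − z₀) − w = 12 − w.
f(z) = 1/(12 − w)^3 = (1/(12)^3) · (1 − w/(12))^{−3}.
By the binomial series (1−u)^{−3} = Σ_{n≥0} C(n+2, 2) u^n for |u|<1, with u = w/(12):
  c_n = C(n+2, 2) / (12)^(n+3).
  c_0 = 1/(12)^3 = 1/1728.
  c_1 = 3/(12)^4 = 1/6912.
  c_2 = 6/(12)^5 = 1/41472.
  c_3 = 10/(12)^6 = 5/1492992.
The series is valid for |w/d| < 1, i.e. |z − z₀| < |d|.
Radius of convergence: R = |9 − z₀| = |12| = 12 (distance from z₀ to the singularity z = 9).

c_0 = 1/1728, c_1 = 1/6912, c_2 = 1/41472, c_3 = 5/1492992; R = 12.


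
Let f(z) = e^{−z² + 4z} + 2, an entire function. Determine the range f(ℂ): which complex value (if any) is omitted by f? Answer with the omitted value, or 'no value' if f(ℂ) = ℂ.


Little Picard bounds the complement of f(ℂ) to at most one point.
The exponent g(z) = −z² + 4z is a nonconstant polynomial, hence surjective onto ℂ. So e^{g(z)} takes every value in {e^w : w ∈ ℂ} = ℂ ∖ {0}. Adding 2 shifts the range to ℂ ∖ {2}. f omits exactly 2.

Omitted value: 2.


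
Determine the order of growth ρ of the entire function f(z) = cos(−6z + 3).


cos(w) is a linear combination of e^{iw} and e^{−iw} (or e^w, e^{−w} in the hyperbolic case), so |cos(w)| ≤ e^{|w|}. With w = −6z + 3, |w| ≤ 6|z| + 3 = 6r + 3 on |z| = r, giving M(r) ≤ e^{6r + 3}, so ρ ≤ 1. On a suitable ray (z = it for sin/cos; z = t for sinh/cosh, t real → ∞), |cos(−6z + 3)| grows like e^{6|t|}/2, so ρ ≥ 1. Hence ρ = 1.
Therefore ρ = 1.

Order ρ = 1.


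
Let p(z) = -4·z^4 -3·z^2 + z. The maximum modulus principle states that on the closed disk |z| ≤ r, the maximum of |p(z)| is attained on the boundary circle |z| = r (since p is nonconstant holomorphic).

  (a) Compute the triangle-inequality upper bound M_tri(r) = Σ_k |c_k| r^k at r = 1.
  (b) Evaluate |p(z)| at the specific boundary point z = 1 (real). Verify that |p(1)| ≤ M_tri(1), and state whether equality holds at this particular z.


Coefficients: c_0 = 0, c_1 = 1, c_2 = -3, c_3 = 0, c_4 = -4. Radius r = 1.
Part (a). Triangle bound: M_tri(r) = Σ_k |c_k| r^k
  = |0|·1^0 + |1|·1^1 + |-3|·1^2 + |0|·1^3 + |-4|·1^4
  = 0 + 1 + 3 + 0 + 4 = 8.
This bounds M(r) := max_{|z|=r} |p(z)| from above; equality holds iff all terms c_k z^k can be made to align in phase at a single z on |z|=r.
Part (b). At z = 1 (real, on the circle |z| = r):
  p(1) = (0)·1^0 + (1)·1^1 + (-3)·1^2 + (0)·1^3 + (-4)·1^4 = -6.
  |p(1)| = 6.
Check: |p(1)| = 6 ≤ 8 = M_tri(1). ✓ Equality does not hold at z = 1 (the coefficients have mixed signs, so the terms do not all align in phase there).

M_tri(1) = 8; |p(1)| = 6; equality at z=1: no.


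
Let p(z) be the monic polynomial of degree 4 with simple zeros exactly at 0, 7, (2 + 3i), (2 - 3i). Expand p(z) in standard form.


The polynomial is p(z) = ∏_{α ∈ S} (z − α), where S = {0, 7, (2 + 3i), (2 - 3i)}.
Expanding the product yields: p(z) = z^4 -11·z^3 + 41·z^2 -91·z.
Note conjugate pairs combine to real quadratics: (z − (2+3i))(z − (2−3i)) = z² − 4z + 13.
The resulting polynomial has degree 4 and real coefficients as required.

p(z) = z^4 -11·z^3 + 41·z^2 -91·z.


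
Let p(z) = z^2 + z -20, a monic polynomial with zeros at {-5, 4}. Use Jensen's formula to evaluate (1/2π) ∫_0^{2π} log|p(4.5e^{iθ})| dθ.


Zeros: -5, 4; r = 4.5.
Inside |z| < r: 4. Outside (|z| ≥ r): -5.
p(0) = -20, so log|p(0)| = log(20) = 2.9957.
Apply Jensen: I(r) = log|p(0)| + Σ_k log(r/|z_k|), summed over zeros inside |z| < r.
  log(r/|z_k|) for z_k = 4: log(4.5/4) = 0.1178
  Outside zeros (-5) contribute nothing to the Jensen sum.
Sum over inside zeros: 0.1178.
I(r) = log|p(0)| + (inside sum) = 2.9957 + 0.1178 = 3.1135.
Note: since some zeros are outside |z| ≤ r, the simplified n·log(r) form does NOT apply — only the inside zeros contribute.

I(r) ≈ 3.1135.


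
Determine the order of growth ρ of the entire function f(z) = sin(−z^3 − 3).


Write sin(w) = (e^{iw} ± e^{−iw})/(2 or 2i), so |sin(w)| ≤ e^{|w|}. With w = −z^3 − 3, |w| ≤ 1r^3 + 3 on |z|=r, giving M(r) ≤ e^{1r^3 + 3} and ρ ≤ 3. For the lower bound, choose z on |z|=r with -1z^3 purely imaginary of modulus 1r^3; then |sin(−z^3 − 3)| grows like e^{1r^3}/2, so ρ ≥ 3. Hence ρ = 3.
Therefore ρ = 3.

Order ρ = 3.


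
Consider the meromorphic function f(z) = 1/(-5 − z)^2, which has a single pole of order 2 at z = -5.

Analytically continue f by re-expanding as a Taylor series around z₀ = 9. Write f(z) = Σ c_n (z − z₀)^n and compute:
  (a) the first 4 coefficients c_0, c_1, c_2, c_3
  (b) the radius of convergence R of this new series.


Let w = z − z₀, so z = z₀ + w.
Then -5 − z = -5 − (z₀ + w) = (-5 − z₀) − w = -14 − w.
f(z) = 1/(-14 − w)^2 = (1/(-14)^2) · (1 − w/(-14))^{−2}.
By the binomial series (1−u)^{−2} = Σ_{n≥0} C(n+1, 1) u^n for |u|<1, with u = w/(-14):
  c_n = C(n+1, 1) / (-14)^(n+2).
  c_0 = 1/(-14)^2 = 1/196.
  c_1 = 2/(-14)^3 = -1/1372.
  c_2 = 3/(-14)^4 = 3/38416.
  c_3 = 4/(-14)^5 = -1/134456.
The series is valid for |w/d| < 1, i.e. |z − z₀| < |d|.
Radius of convergence: R = |-5 − z₀| = |-14| = 14 (distance from z₀ to the singularity z = -5).

c_0 = 1/196, c_1 = -1/1372, c_2 = 3/38416, c_3 = -1/134456; R = 14.


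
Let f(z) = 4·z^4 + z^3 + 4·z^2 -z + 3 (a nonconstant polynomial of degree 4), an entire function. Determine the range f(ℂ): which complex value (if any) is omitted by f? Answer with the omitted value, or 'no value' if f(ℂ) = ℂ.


Little Picard bounds the complement of f(ℂ) to at most one point.
For every w ∈ ℂ, the equation p(z) − w = 0 is a nonconstant polynomial in z and hence has at least one root by the fundamental theorem of algebra. So p is surjective onto ℂ, omitting no value.

Omitted value: no value.


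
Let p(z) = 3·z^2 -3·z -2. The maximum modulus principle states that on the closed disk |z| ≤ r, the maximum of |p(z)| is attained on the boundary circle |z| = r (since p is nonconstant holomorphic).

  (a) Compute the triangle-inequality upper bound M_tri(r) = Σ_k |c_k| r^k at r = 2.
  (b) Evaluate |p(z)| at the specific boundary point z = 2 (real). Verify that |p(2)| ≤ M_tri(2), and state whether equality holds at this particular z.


Coefficients: c_0 = -2, c_1 = -3, c_2 = 3. Radius r = 2.
Part (a). Triangle bound: M_tri(r) = Σ_k |c_k| r^k
  = |-2|·2^0 + |-3|·2^1 + |3|·2^2
  = 2 + 6 + 12 = 20.
This bounds M(r) := max_{|z|=r} |p(z)| from above; equality holds iff all terms c_k z^k can be made to align in phase at a single z on |z|=r.
Part (b). At z = 2 (real, on the circle |z| = r):
  p(2) = (-2)·2^0 + (-3)·2^1 + (3)·2^2 = 4.
  |p(2)| = 4.
Check: |p(2)| = 4 ≤ 20 = M_tri(2). ✓ Equality does not hold at z = 2 (the coefficients have mixed signs, so the terms do not all align in phase there).

M_tri(2) = 20; |p(2)| = 4; equality at z=2: no.


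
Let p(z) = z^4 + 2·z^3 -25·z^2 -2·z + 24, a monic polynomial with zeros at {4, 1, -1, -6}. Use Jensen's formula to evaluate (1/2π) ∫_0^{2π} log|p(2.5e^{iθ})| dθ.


Zeros: -6, -1, 1, 4; r = 2.5.
Inside |z| < r: -1, 1. Outside (|z| ≥ r): -6, 4.
p(0) = 24, so log|p(0)| = log(24) = 3.1781.
Apply Jensen: I(r) = log|p(0)| + Σ_k log(r/|z_k|), summed over zeros inside |z| < r.
  log(r/|z_k|) for z_k = 1: log(2.5/1) = 0.9163
  log(r/|z_k|) for z_k = -1: log(2.5/1) = 0.9163
  Outside zeros (-6, 4) contribute nothing to the Jensen sum.
Sum over inside zeros: 1.8326.
I(r) = log|p(0)| + (inside sum) = 3.1781 + 1.8326 = 5.0106.
Note: since some zeros are outside |z| ≤ r, the simplified n·log(r) form does NOT apply — only the inside zeros contribute.

I(r) ≈ 5.0106.


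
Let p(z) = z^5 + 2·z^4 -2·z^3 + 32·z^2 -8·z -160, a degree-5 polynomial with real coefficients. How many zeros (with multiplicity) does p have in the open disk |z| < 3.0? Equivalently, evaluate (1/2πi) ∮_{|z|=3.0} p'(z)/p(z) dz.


The zeros of p are: (1 + 3i), (1 - 3i), 2, -2, -4.
Their magnitudes are: 3.162, 3.162, 2, 2, 4.
Zeros with |z| < R = 3.0: 2, -2.
Count = 2.
By the argument principle, (1/2πi) ∮_{|z|=R} p'(z)/p(z) dz equals exactly this count.

Number of zeros inside |z| < 3.0: 2.


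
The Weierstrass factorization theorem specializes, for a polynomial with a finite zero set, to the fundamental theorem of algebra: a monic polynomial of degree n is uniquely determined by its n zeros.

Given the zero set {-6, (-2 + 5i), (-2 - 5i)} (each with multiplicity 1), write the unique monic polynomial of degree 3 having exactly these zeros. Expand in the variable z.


The polynomial is p(z) = ∏_{α ∈ S} (z − α), where S = {-6, (-2 + 5i), (-2 - 5i)}.
Expanding the product yields: p(z) = z^3 + 10·z^2 + 53·z + 174.
Note conjugate pairs combine to real quadratics: (z − (-2+5i))(z − (-2−5i)) = z² + 4z + 29.
The resulting polynomial has degree 3 and real coefficients as required.

p(z) = z^3 + 10·z^2 + 53·z + 174.


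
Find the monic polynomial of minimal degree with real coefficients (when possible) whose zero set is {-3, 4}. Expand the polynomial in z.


The polynomial is p(z) = ∏_{α ∈ S} (z − α), where S = {-3, 4}.
Expanding the product yields: p(z) = z^2 -z -12.
The resulting polynomial has degree 2 and real coefficients as required.

p(z) = z^2 -z -12.


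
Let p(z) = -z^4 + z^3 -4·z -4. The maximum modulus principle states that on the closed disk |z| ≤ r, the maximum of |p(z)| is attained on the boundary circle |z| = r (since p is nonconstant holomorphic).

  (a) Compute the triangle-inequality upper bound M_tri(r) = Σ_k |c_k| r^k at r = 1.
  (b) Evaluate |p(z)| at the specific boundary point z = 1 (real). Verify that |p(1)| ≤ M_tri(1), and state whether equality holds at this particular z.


Coefficients: c_0 = -4, c_1 = -4, c_2 = 0, c_3 = 1, c_4 = -1. Radius r = 1.
Part (a). Triangle bound: M_tri(r) = Σ_k |c_k| r^k
  = |-4|·1^0 + |-4|·1^1 + |0|·1^2 + |1|·1^3 + |-1|·1^4
  = 4 + 4 + 0 + 1 + 1 = 10.
This bounds M(r) := max_{|z|=r} |p(z)| from above; equality holds iff all terms c_k z^k can be made to align in phase at a single z on |z|=r.
Part (b). At z = 1 (real, on the circle |z| = r):
  p(1) = (-4)·1^0 + (-4)·1^1 + (0)·1^2 + (1)·1^3 + (-1)·1^4 = -8.
  |p(1)| = 8.
Check: |p(1)| = 8 ≤ 10 = M_tri(1). ✓ Equality does not hold at z = 1 (the coefficients have mixed signs, so the terms do not all align in phase there).

M_tri(1) = 10; |p(1)| = 8; equality at z=1: no.


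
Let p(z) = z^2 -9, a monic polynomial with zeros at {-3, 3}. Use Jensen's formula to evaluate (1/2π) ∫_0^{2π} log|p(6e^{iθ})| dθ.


Zeros: -3, 3; r = 6.
Inside |z| < r: -3, 3. Outside (|z| ≥ r): ∅.
p(0) = -9, so log|p(0)| = log(9) = 2.1972.
Apply Jensen: I(r) = log|p(0)| + Σ_k log(r/|z_k|), summed over zeros inside |z| < r.
  log(r/|z_k|) for z_k = -3: log(6/3) = 0.6931
  log(r/|z_k|) for z_k = 3: log(6/3) = 0.6931
Sum over inside zeros: 1.3863.
I(r) = log|p(0)| + (inside sum) = 2.1972 + 1.3863 = 3.5835.
Closed form (all zeros inside, monic): I(r) = n·log(r) = 2·log(6) = 3.5835. ✓

I(r) ≈ 3.5835.


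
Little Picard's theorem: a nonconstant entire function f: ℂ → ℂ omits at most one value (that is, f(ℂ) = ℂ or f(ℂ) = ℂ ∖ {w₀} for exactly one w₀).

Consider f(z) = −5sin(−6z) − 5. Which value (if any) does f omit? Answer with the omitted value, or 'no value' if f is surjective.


Little Picard bounds the complement of f(ℂ) to at most one point.
sin is entire and surjective onto ℂ: for every w ∈ ℂ, sin(ζ) = w has a solution ζ ∈ ℂ (e.g., via the complex inverse arcsin). With ζ = −6z this gives z = ζ/(-6). Then -5·sin(−6z) takes every value in -5·ℂ = ℂ, and adding -5 is a bijection of ℂ. So f is surjective and omits no value. (Note: only on the real line is sin bounded by [−1, 1].)

Omitted value: no value.


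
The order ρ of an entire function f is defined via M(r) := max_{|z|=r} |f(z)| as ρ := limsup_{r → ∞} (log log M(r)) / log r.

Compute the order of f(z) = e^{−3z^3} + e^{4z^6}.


Each summand is entire of order 3 and 6 respectively (as in the single-exponential case). The order of a sum is at most the max of the orders, so ρ ≤ 6. For the lower bound: on |z|=r choose arg z so that 4z^6 is real positive; then |e^{4z^6}| = e^{4r^6} while |e^{-3z^3}| ≤ e^{3r^3} = o(e^{4r^6}). So |f| ≥ e^{4r^6}(1 − o(1)) and ρ ≥ 6. Hence ρ = max(3, 6) = 6.
Therefore ρ = 6.

Order ρ = 6.


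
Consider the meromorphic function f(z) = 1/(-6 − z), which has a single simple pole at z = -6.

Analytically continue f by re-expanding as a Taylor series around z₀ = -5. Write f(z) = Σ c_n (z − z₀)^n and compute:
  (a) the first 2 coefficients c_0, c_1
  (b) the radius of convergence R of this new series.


Let w = z − z₀, so z = z₀ + w.
Then -6 − z = -6 − (z₀ + w) = (-6 − z₀) − w = -1 − w.
f(z) = 1/(-1 − w) = (1/(-1)) · 1/(1 − w/(-1)) = Σ_{n≥0} w^n / (-1)^(n+1).
So c_n = 1/(-1)^(n+1):
  c_0 = 1/(-1)^1 = -1.
  c_1 = 1/(-1)^2 = 1.
The series is valid for |w/d| < 1, i.e. |z − z₀| < |d|.
Radius of convergence: R = |-6 − z₀| = |-1| = 1 (distance from z₀ to the singularity z = -6).

c_0 = -1, c_1 = 1; R = 1.


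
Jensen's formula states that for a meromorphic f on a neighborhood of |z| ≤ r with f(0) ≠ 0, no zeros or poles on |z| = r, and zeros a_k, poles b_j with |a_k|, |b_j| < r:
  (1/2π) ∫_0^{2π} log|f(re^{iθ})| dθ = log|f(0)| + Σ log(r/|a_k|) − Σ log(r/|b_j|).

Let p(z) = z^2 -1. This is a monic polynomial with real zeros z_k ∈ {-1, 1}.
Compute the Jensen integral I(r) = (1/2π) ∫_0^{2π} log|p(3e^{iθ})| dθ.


Zeros: -1, 1; r = 3.
Inside |z| < r: -1, 1. Outside (|z| ≥ r): ∅.
p(0) = -1, so log|p(0)| = log(1) = 0.0000.
Apply Jensen: I(r) = log|p(0)| + Σ_k log(r/|z_k|), summed over zeros inside |z| < r.
  log(r/|z_k|) for z_k = -1: log(3/1) = 1.0986
  log(r/|z_k|) for z_k = 1: log(3/1) = 1.0986
Sum over inside zeros: 2.1972.
I(r) = log|p(0)| + (inside sum) = 0.0000 + 2.1972 = 2.1972.
Closed form (all zeros inside, monic): I(r) = n·log(r) = 2·log(3) = 2.1972. ✓

I(r) ≈ 2.1972.


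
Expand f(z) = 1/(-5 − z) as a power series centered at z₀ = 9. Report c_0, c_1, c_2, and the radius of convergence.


Let w = z − z₀, so z = z₀ + w.
Then -5 − z = -5 − (z₀ + w) = (-5 − z₀) − w = -14 − w.
f(z) = 1/(-14 − w) = (1/(-14)) · 1/(1 − w/(-14)) = Σ_{n≥0} w^n / (-14)^(n+1).
So c_n = 1/(-14)^(n+1):
  c_0 = 1/(-14)^1 = -1/14.
  c_1 = 1/(-14)^2 = 1/196.
  c_2 = 1/(-14)^3 = -1/2744.
The series is valid for |w/d| < 1, i.e. |z − z₀| < |d|.
Radius of convergence: R = |-5 − z₀| = |-14| = 14 (distance from z₀ to the singularity z = -5).

c_0 = -1/14, c_1 = 1/196, c_2 = -1/2744; R = 14.


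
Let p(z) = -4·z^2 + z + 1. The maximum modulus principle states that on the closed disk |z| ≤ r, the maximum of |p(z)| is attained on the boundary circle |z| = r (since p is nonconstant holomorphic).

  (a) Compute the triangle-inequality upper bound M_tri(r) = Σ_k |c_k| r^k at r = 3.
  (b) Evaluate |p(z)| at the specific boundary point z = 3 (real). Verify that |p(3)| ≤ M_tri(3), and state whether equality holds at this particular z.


Coefficients: c_0 = 1, c_1 = 1, c_2 = -4. Radius r = 3.
Part (a). Triangle bound: M_tri(r) = Σ_k |c_k| r^k
  = |1|·3^0 + |1|·3^1 + |-4|·3^2
  = 1 + 3 + 36 = 40.
This bounds M(r) := max_{|z|=r} |p(z)| from above; equality holds iff all terms c_k z^k can be made to align in phase at a single z on |z|=r.
Part (b). At z = 3 (real, on the circle |z| = r):
  p(3) = (1)·3^0 + (1)·3^1 + (-4)·3^2 = -32.
  |p(3)| = 32.
Check: |p(3)| = 32 ≤ 40 = M_tri(3). ✓ Equality does not hold at z = 3 (the coefficients have mixed signs, so the terms do not all align in phase there).

M_tri(3) = 40; |p(3)| = 32; equality at z=3: no.


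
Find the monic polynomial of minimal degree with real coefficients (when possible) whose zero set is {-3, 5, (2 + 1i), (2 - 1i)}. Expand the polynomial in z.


The polynomial is p(z) = ∏_{α ∈ S} (z − α), where S = {-3, 5, (2 + 1i), (2 - 1i)}.
Expanding the product yields: p(z) = z^4 -6·z^3 -2·z^2 + 50·z -75.
Note conjugate pairs combine to real quadratics: (z − (2+1i))(z − (2−1i)) = z² − 4z + 5.
The resulting polynomial has degree 4 and real coefficients as required.

p(z) = z^4 -6·z^3 -2·z^2 + 50·z -75.


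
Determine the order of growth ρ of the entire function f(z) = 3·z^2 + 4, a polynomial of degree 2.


|f(z)| ≤ Σ|c_k|·r^k = O(r^2) as r → ∞. Polynomial growth is O(e^{r^ε}) for every ε > 0 (since r^2/e^{r^ε} → 0), so ρ ≤ ε for all ε > 0, i.e. ρ = 0. Every nonconstant polynomial has order 0.
Therefore ρ = 0.

Order ρ = 0.


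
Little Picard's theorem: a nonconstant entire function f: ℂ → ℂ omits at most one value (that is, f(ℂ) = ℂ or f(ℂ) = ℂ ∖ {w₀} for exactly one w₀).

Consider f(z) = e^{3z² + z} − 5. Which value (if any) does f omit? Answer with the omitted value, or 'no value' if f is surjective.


Little Picard bounds the complement of f(ℂ) to at most one point.
The exponent g(z) = 3z² + z is a nonconstant polynomial, hence surjective onto ℂ. So e^{g(z)} takes every value in {e^w : w ∈ ℂ} = ℂ ∖ {0}. Adding -5 shifts the range to ℂ ∖ {-5}. f omits exactly -5.

Omitted value: -5.


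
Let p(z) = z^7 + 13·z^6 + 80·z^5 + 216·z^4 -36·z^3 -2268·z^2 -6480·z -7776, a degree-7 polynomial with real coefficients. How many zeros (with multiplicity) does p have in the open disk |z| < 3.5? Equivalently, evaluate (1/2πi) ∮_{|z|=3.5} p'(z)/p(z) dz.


The zeros of p are: (-2 + 2i), (-2 - 2i), (-3 + 3i), (-3 - 3i), (-3 + 3i), (-3 - 3i), 3.
Their magnitudes are: 2.828, 2.828, 4.243, 4.243, 4.243, 4.243, 3.
Zeros with |z| < R = 3.5: (-2 + 2i), (-2 - 2i), 3.
Count = 3.
By the argument principle, (1/2πi) ∮_{|z|=R} p'(z)/p(z) dz equals exactly this count.

Number of zeros inside |z| < 3.5: 3.


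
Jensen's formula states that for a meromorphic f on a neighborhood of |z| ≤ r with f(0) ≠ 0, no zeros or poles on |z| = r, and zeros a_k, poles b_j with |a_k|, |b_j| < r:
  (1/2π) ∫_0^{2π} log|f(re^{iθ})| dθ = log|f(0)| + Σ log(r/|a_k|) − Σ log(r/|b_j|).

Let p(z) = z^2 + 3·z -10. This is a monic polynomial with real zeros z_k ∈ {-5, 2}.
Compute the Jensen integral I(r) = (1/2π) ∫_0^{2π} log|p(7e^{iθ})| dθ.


Zeros: -5, 2; r = 7.
Inside |z| < r: -5, 2. Outside (|z| ≥ r): ∅.
p(0) = -10, so log|p(0)| = log(10) = 2.3026.
Apply Jensen: I(r) = log|p(0)| + Σ_k log(r/|z_k|), summed over zeros inside |z| < r.
  log(r/|z_k|) for z_k = -5: log(7/5) = 0.3365
  log(r/|z_k|) for z_k = 2: log(7/2) = 1.2528
Sum over inside zeros: 1.5892.
I(r) = log|p(0)| + (inside sum) = 2.3026 + 1.5892 = 3.8918.
Closed form (all zeros inside, monic): I(r) = n·log(r) = 2·log(7) = 3.8918. ✓

I(r) ≈ 3.8918.


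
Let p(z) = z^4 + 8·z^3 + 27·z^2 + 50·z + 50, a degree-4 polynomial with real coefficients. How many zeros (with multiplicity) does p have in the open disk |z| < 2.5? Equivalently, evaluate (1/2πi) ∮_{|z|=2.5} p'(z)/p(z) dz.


The zeros of p are: (-1 + 2i), (-1 - 2i), (-3 + 1i), (-3 - 1i).
Their magnitudes are: 2.236, 2.236, 3.162, 3.162.
Zeros with |z| < R = 2.5: (-1 + 2i), (-1 - 2i).
Count = 2.
By the argument principle, (1/2πi) ∮_{|z|=R} p'(z)/p(z) dz equals exactly this count.

Number of zeros inside |z| < 2.5: 2.


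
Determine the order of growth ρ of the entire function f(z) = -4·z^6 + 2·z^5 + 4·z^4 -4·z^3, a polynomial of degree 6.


|f(z)| ≤ Σ|c_k|·r^k = O(r^6) as r → ∞. Polynomial growth is O(e^{r^ε}) for every ε > 0 (since r^6/e^{r^ε} → 0), so ρ ≤ ε for all ε > 0, i.e. ρ = 0. Every nonconstant polynomial has order 0.
Therefore ρ = 0.

Order ρ = 0.


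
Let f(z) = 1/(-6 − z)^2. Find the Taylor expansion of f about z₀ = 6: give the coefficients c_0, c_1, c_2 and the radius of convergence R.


Let w = z − z₀, so z = z₀ + w.
Then -6 − z = -6 − (z₀ + w) = (-6 − z₀) − w = -12 − w.
f(z) = 1/(-12 − w)^2 = (1/(-12)^2) · (1 − w/(-12))^{−2}.
By the binomial series (1−u)^{−2} = Σ_{n≥0} C(n+1, 1) u^n for |u|<1, with u = w/(-12):
  c_n = C(n+1, 1) / (-12)^(n+2).
  c_0 = 1/(-12)^2 = 1/144.
  c_1 = 2/(-12)^3 = -1/864.
  c_2 = 3/(-12)^4 = 1/6912.
The series is valid for |w/d| < 1, i.e. |z − z₀| < |d|.
Radius of convergence: R = |-6 − z₀| = |-12| = 12 (distance from z₀ to the singularity z = -6).

c_0 = 1/144, c_1 = -1/864, c_2 = 1/6912; R = 12.


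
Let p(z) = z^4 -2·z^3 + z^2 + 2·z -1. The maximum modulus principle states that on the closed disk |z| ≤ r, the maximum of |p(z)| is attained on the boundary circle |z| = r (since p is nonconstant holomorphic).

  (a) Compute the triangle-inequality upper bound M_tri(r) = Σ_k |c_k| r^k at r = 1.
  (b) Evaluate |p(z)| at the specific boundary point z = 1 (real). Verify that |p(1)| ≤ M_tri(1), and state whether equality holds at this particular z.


Coefficients: c_0 = -1, c_1 = 2, c_2 = 1, c_3 = -2, c_4 = 1. Radius r = 1.
Part (a). Triangle bound: M_tri(r) = Σ_k |c_k| r^k
  = |-1|·1^0 + |2|·1^1 + |1|·1^2 + |-2|·1^3 + |1|·1^4
  = 1 + 2 + 1 + 2 + 1 = 7.
This bounds M(r) := max_{|z|=r} |p(z)| from above; equality holds iff all terms c_k z^k can be made to align in phase at a single z on |z|=r.
Part (b). At z = 1 (real, on the circle |z| = r):
  p(1) = (-1)·1^0 + (2)·1^1 + (1)·1^2 + (-2)·1^3 + (1)·1^4 = 1.
  |p(1)| = 1.
Check: |p(1)| = 1 ≤ 7 = M_tri(1). ✓ Equality does not hold at z = 1 (the coefficients have mixed signs, so the terms do not all align in phase there).

M_tri(1) = 7; |p(1)| = 1; equality at z=1: no.


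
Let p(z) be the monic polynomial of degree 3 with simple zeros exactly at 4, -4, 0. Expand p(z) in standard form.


The polynomial is p(z) = ∏_{α ∈ S} (z − α), where S = {4, -4, 0}.
Expanding the product yields: p(z) = z^3 -16·z.
The resulting polynomial has degree 3 and real coefficients as required.

p(z) = z^3 -16·z.


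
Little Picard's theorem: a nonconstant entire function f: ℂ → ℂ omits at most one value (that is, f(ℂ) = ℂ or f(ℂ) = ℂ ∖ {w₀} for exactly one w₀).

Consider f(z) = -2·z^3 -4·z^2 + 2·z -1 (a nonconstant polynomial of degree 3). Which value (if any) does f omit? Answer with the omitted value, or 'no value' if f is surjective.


Little Picard bounds the complement of f(ℂ) to at most one point.
For every w ∈ ℂ, the equation p(z) − w = 0 is a nonconstant polynomial in z and hence has at least one root by the fundamental theorem of algebra. So p is surjective onto ℂ, omitting no value.

Omitted value: no value.


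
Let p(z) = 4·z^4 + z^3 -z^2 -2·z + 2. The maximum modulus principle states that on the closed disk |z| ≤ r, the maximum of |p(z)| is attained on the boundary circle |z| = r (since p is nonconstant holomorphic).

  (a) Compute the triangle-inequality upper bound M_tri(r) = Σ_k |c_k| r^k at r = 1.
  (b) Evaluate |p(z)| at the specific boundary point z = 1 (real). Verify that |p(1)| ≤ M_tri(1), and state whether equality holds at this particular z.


Coefficients: c_0 = 2, c_1 = -2, c_2 = -1, c_3 = 1, c_4 = 4. Radius r = 1.
Part (a). Triangle bound: M_tri(r) = Σ_k |c_k| r^k
  = |2|·1^0 + |-2|·1^1 + |-1|·1^2 + |1|·1^3 + |4|·1^4
  = 2 + 2 + 1 + 1 + 4 = 10.
This bounds M(r) := max_{|z|=r} |p(z)| from above; equality holds iff all terms c_k z^k can be made to align in phase at a single z on |z|=r.
Part (b). At z = 1 (real, on the circle |z| = r):
  p(1) = (2)·1^0 + (-2)·1^1 + (-1)·1^2 + (1)·1^3 + (4)·1^4 = 4.
  |p(1)| = 4.
Check: |p(1)| = 4 ≤ 10 = M_tri(1). ✓ Equality does not hold at z = 1 (the coefficients have mixed signs, so the terms do not all align in phase there).

M_tri(1) = 10; |p(1)| = 4; equality at z=1: no.


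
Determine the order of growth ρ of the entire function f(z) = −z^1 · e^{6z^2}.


M(r) = max_{|z|=r} |-1|·|z|^1·|e^{6z^2}| = 1·r^1 · e^{6r^2} (the factors attain their maxima compatibly on |z|=r). Then log M(r) = log 1 + 1·log r + 6r^2, dominated by the last term, so log log M(r) ~ 2·log r. The polynomial factor -1z^1 contributes only a log r term and does not affect the order. ρ = 2.
Therefore ρ = 2.

Order ρ = 2.


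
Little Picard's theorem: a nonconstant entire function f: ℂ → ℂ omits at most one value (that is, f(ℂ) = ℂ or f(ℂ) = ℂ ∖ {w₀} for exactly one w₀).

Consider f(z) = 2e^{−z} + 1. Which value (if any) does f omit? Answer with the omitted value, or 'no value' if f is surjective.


Little Picard bounds the complement of f(ℂ) to at most one point.
e^{−z} is never zero on ℂ, so 2·e^{−z} takes every value in ℂ ∖ {0}. Adding 1 shifts the range to ℂ ∖ {1}. Thus f omits exactly the value 1.

Omitted value: 1.


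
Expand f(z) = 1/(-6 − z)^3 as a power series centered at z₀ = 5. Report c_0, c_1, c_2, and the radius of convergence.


Let w = z − z₀, so z = z₀ + w.
Then -6 − z = -6 − (z₀ + w) = (-6 − z₀) − w = -11 − w.
f(z) = 1/(-11 − w)^3 = (1/(-11)^3) · (1 − w/(-11))^{−3}.
By the binomial series (1−u)^{−3} = Σ_{n≥0} C(n+2, 2) u^n for |u|<1, with u = w/(-11):
  c_n = C(n+2, 2) / (-11)^(n+3).
  c_0 = 1/(-11)^3 = -1/1331.
  c_1 = 3/(-11)^4 = 3/14641.
  c_2 = 6/(-11)^5 = -6/161051.
The series is valid for |w/d| < 1, i.e. |z − z₀| < |d|.
Radius of convergence: R = |-6 − z₀| = |-11| = 11 (distance from z₀ to the singularity z = -6).

c_0 = -1/1331, c_1 = 3/14641, c_2 = -6/161051; R = 11.


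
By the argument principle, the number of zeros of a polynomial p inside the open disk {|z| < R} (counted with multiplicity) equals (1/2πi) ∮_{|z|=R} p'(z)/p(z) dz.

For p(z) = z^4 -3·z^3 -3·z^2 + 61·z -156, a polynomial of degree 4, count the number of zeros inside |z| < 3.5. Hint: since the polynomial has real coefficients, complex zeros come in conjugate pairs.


The zeros of p are: -4, (2 + 3i), (2 - 3i), 3.
Their magnitudes are: 4, 3.606, 3.606, 3.
Zeros with |z| < R = 3.5: 3.
Count = 1.
By the argument principle, (1/2πi) ∮_{|z|=R} p'(z)/p(z) dz equals exactly this count.

Number of zeros inside |z| < 3.5: 1.


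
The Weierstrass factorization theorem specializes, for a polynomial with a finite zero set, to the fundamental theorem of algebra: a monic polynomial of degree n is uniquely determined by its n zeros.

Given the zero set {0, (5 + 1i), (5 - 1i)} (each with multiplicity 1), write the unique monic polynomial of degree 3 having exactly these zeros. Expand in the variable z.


The polynomial is p(z) = ∏_{α ∈ S} (z − α), where S = {0, (5 + 1i), (5 - 1i)}.
Expanding the product yields: p(z) = z^3 -10·z^2 + 26·z.
Note conjugate pairs combine to real quadratics: (z − (5+1i))(z − (5−1i)) = z² − 10z + 26.
The resulting polynomial has degree 3 and real coefficients as required.

p(z) = z^3 -10·z^2 + 26·z.


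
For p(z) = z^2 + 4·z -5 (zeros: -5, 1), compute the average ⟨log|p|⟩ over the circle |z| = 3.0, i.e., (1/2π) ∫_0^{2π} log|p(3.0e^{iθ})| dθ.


Zeros: -5, 1; r = 3.0.
Inside |z| < r: 1. Outside (|z| ≥ r): -5.
p(0) = -5, so log|p(0)| = log(5) = 1.6094.
Apply Jensen: I(r) = log|p(0)| + Σ_k log(r/|z_k|), summed over zeros inside |z| < r.
  log(r/|z_k|) for z_k = 1: log(3.0/1) = 1.0986
  Outside zeros (-5) contribute nothing to the Jensen sum.
Sum over inside zeros: 1.0986.
I(r) = log|p(0)| + (inside sum) = 1.6094 + 1.0986 = 2.7081.
Note: since some zeros are outside |z| ≤ r, the simplified n·log(r) form does NOT apply — only the inside zeros contribute.

I(r) ≈ 2.7081.


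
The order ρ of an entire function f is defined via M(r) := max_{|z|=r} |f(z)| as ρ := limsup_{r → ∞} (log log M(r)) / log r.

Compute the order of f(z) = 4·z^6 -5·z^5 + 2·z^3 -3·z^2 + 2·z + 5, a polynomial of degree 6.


|f(z)| ≤ Σ|c_k|·r^k = O(r^6) as r → ∞. Polynomial growth is O(e^{r^ε}) for every ε > 0 (since r^6/e^{r^ε} → 0), so ρ ≤ ε for all ε > 0, i.e. ρ = 0. Every nonconstant polynomial has order 0.
Therefore ρ = 0.

Order ρ = 0.


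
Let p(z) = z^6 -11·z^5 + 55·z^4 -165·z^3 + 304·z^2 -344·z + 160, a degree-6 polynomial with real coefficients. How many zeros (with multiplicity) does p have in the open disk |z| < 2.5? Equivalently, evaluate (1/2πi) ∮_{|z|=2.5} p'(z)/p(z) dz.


The zeros of p are: 1, (2 + 2i), (2 - 2i), 4, (1 + 2i), (1 - 2i).
Their magnitudes are: 1, 2.828, 2.828, 4, 2.236, 2.236.
Zeros with |z| < R = 2.5: 1, (1 + 2i), (1 - 2i).
Count = 3.
By the argument principle, (1/2πi) ∮_{|z|=R} p'(z)/p(z) dz equals exactly this count.

Number of zeros inside |z| < 2.5: 3.


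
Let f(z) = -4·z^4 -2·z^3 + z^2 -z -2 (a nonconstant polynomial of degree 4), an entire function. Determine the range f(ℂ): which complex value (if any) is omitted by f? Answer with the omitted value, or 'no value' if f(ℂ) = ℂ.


Little Picard bounds the complement of f(ℂ) to at most one point.
For every w ∈ ℂ, the equation p(z) − w = 0 is a nonconstant polynomial in z and hence has at least one root by the fundamental theorem of algebra. So p is surjective onto ℂ, omitting no value.

Omitted value: no value.


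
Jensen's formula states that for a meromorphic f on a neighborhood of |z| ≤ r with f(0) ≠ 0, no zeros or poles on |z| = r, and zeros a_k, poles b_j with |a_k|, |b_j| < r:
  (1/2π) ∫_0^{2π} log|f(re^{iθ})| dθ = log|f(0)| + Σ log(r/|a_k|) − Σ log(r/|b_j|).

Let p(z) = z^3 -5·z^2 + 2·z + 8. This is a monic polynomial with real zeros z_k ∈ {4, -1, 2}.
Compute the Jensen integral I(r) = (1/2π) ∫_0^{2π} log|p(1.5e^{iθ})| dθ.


Zeros: -1, 2, 4; r = 1.5.
Inside |z| < r: -1. Outside (|z| ≥ r): 2, 4.
p(0) = 8, so log|p(0)| = log(8) = 2.0794.
Apply Jensen: I(r) = log|p(0)| + Σ_k log(r/|z_k|), summed over zeros inside |z| < r.
  log(r/|z_k|) for z_k = -1: log(1.5/1) = 0.4055
  Outside zeros (2, 4) contribute nothing to the Jensen sum.
Sum over inside zeros: 0.4055.
I(r) = log|p(0)| + (inside sum) = 2.0794 + 0.4055 = 2.4849.
Note: since some zeros are outside |z| ≤ r, the simplified n·log(r) form does NOT apply — only the inside zeros contribute.

I(r) ≈ 2.4849.


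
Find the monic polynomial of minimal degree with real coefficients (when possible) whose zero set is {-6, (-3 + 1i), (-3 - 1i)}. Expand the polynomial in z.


The polynomial is p(z) = ∏_{α ∈ S} (z − α), where S = {-6, (-3 + 1i), (-3 - 1i)}.
Expanding the product yields: p(z) = z^3 + 12·z^2 + 46·z + 60.
Note conjugate pairs combine to real quadratics: (z − (-3+1i))(z − (-3−1i)) = z² + 6z + 10.
The resulting polynomial has degree 3 and real coefficients as required.

p(z) = z^3 + 12·z^2 + 46·z + 60.


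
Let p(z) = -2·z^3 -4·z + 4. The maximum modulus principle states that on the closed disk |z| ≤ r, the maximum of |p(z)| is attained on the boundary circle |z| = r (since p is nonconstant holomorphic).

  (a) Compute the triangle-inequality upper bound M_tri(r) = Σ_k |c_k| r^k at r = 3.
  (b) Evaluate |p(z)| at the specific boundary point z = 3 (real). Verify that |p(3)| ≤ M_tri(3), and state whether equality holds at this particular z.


Coefficients: c_0 = 4, c_1 = -4, c_2 = 0, c_3 = -2. Radius r = 3.
Part (a). Triangle bound: M_tri(r) = Σ_k |c_k| r^k
  = |4|·3^0 + |-4|·3^1 + |0|·3^2 + |-2|·3^3
  = 4 + 12 + 0 + 54 = 70.
This bounds M(r) := max_{|z|=r} |p(z)| from above; equality holds iff all terms c_k z^k can be made to align in phase at a single z on |z|=r.
Part (b). At z = 3 (real, on the circle |z| = r):
  p(3) = (4)·3^0 + (-4)·3^1 + (0)·3^2 + (-2)·3^3 = -62.
  |p(3)| = 62.
Check: |p(3)| = 62 ≤ 70 = M_tri(3). ✓ Equality does not hold at z = 3 (the coefficients have mixed signs, so the terms do not all align in phase there).

M_tri(3) = 70; |p(3)| = 62; equality at z=3: no.


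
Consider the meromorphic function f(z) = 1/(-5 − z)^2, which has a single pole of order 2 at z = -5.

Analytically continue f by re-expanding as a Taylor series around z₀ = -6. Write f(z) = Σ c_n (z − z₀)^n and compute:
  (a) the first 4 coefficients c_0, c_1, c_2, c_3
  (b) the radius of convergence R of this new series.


Let w = z − z₀, so z = z₀ + w.
Then -5 − z = -5 − (z₀ + w) = (-5 − z₀) − w = 1 − w.
f(z) = 1/(1 − w)^2 = (1/(1)^2) · (1 − w/(1))^{−2}.
By the binomial series (1−u)^{−2} = Σ_{n≥0} C(n+1, 1) u^n for |u|<1, with u = w/(1):
  c_n = C(n+1, 1) / (1)^(n+2).
  c_0 = 1/(1)^2 = 1.
  c_1 = 2/(1)^3 = 2.
  c_2 = 3/(1)^4 = 3.
  c_3 = 4/(1)^5 = 4.
The series is valid for |w/d| < 1, i.e. |z − z₀| < |d|.
Radius of convergence: R = |-5 − z₀| = |1| = 1 (distance from z₀ to the singularity z = -5).

c_0 = 1, c_1 = 2, c_2 = 3, c_3 = 4; R = 1.


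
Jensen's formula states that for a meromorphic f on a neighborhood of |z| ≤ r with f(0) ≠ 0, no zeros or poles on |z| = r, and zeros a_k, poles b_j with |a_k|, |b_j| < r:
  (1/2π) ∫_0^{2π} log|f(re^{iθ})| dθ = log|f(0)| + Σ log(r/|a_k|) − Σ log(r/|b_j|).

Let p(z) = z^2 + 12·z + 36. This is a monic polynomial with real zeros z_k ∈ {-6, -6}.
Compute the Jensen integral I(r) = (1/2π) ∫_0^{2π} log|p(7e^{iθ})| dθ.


Zeros: -6, -6; r = 7.
Inside |z| < r: -6, -6. Outside (|z| ≥ r): ∅.
p(0) = 36, so log|p(0)| = log(36) = 3.5835.
Apply Jensen: I(r) = log|p(0)| + Σ_k log(r/|z_k|), summed over zeros inside |z| < r.
  log(r/|z_k|) for z_k = -6: log(7/6) = 0.1542
  log(r/|z_k|) for z_k = -6: log(7/6) = 0.1542
Sum over inside zeros: 0.3083.
I(r) = log|p(0)| + (inside sum) = 3.5835 + 0.3083 = 3.8918.
Closed form (all zeros inside, monic): I(r) = n·log(r) = 2·log(7) = 3.8918. ✓

I(r) ≈ 3.8918.


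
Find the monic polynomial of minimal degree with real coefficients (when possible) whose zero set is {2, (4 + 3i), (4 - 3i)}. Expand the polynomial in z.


The polynomial is p(z) = ∏_{α ∈ S} (z − α), where S = {2, (4 + 3i), (4 - 3i)}.
Expanding the product yields: p(z) = z^3 -10·z^2 + 41·z -50.
Note conjugate pairs combine to real quadratics: (z − (4+3i))(z − (4−3i)) = z² − 8z + 25.
The resulting polynomial has degree 3 and real coefficients as required.

p(z) = z^3 -10·z^2 + 41·z -50.


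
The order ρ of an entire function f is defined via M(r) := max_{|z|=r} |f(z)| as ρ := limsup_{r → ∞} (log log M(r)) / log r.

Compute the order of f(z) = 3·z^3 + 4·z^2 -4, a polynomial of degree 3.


|f(z)| ≤ Σ|c_k|·r^k = O(r^3) as r → ∞. Polynomial growth is O(e^{r^ε}) for every ε > 0 (since r^3/e^{r^ε} → 0), so ρ ≤ ε for all ε > 0, i.e. ρ = 0. Every nonconstant polynomial has order 0.
Therefore ρ = 0.

Order ρ = 0.


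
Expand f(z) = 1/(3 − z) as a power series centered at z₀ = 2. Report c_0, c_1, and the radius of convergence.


Let w = z − z₀, so z = z₀ + w.
Then 3 − z = 3 − (z₀ + w) = (3 − z₀) − w = 1 − w.
f(z) = 1/(1 − w) = (1/(1)) · 1/(1 − w/(1)) = Σ_{n≥0} w^n / (1)^(n+1).
So c_n = 1/(1)^(n+1):
  c_0 = 1/(1)^1 = 1.
  c_1 = 1/(1)^2 = 1.
The series is valid for |w/d| < 1, i.e. |z − z₀| < |d|.
Radius of convergence: R = |3 − z₀| = |1| = 1 (distance from z₀ to the singularity z = 3).

c_0 = 1, c_1 = 1; R = 1.


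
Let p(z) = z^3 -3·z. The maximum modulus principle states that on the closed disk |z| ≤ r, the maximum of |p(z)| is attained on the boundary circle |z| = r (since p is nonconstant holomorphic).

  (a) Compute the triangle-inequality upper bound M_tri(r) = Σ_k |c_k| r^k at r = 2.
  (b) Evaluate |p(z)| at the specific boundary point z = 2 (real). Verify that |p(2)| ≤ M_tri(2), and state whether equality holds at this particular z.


Coefficients: c_0 = 0, c_1 = -3, c_2 = 0, c_3 = 1. Radius r = 2.
Part (a). Triangle bound: M_tri(r) = Σ_k |c_k| r^k
  = |0|·2^0 + |-3|·2^1 + |0|·2^2 + |1|·2^3
  = 0 + 6 + 0 + 8 = 14.
This bounds M(r) := max_{|z|=r} |p(z)| from above; equality holds iff all terms c_k z^k can be made to align in phase at a single z on |z|=r.
Part (b). At z = 2 (real, on the circle |z| = r):
  p(2) = (0)·2^0 + (-3)·2^1 + (0)·2^2 + (1)·2^3 = 2.
  |p(2)| = 2.
Check: |p(2)| = 2 ≤ 14 = M_tri(2). ✓ Equality does not hold at z = 2 (the coefficients have mixed signs, so the terms do not all align in phase there).

M_tri(2) = 14; |p(2)| = 2; equality at z=2: no.
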